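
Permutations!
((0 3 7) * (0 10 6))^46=((0 3 7 10 6))^46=(0 3 7 10 6)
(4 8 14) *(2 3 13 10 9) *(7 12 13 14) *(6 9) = (2 3 14 4 8 7 12 13 10 6 9) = [0, 1, 3, 14, 8, 5, 9, 12, 7, 2, 6, 11, 13, 10, 4]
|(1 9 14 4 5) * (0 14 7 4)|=|(0 14)(1 9 7 4 5)|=10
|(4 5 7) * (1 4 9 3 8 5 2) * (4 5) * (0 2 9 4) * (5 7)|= |(0 2 1 7 4 9 3 8)|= 8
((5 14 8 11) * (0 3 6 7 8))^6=(0 5 8 6)(3 14 11 7)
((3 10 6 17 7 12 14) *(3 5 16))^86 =((3 10 6 17 7 12 14 5 16))^86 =(3 12 10 14 6 5 17 16 7)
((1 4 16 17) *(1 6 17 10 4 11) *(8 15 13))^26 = (17)(4 10 16)(8 13 15)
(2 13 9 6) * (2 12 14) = [0, 1, 13, 3, 4, 5, 12, 7, 8, 6, 10, 11, 14, 9, 2] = (2 13 9 6 12 14)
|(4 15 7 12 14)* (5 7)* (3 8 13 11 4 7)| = |(3 8 13 11 4 15 5)(7 12 14)| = 21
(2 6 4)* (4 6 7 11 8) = (2 7 11 8 4) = [0, 1, 7, 3, 2, 5, 6, 11, 4, 9, 10, 8]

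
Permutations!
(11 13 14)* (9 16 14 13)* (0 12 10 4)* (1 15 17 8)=(0 12 10 4)(1 15 17 8)(9 16 14 11)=[12, 15, 2, 3, 0, 5, 6, 7, 1, 16, 4, 9, 10, 13, 11, 17, 14, 8]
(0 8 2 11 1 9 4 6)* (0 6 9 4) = (0 8 2 11 1 4 9) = [8, 4, 11, 3, 9, 5, 6, 7, 2, 0, 10, 1]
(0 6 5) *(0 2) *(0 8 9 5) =(0 6)(2 8 9 5) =[6, 1, 8, 3, 4, 2, 0, 7, 9, 5]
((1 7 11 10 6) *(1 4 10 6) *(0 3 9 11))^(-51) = (0 11 10)(1 3 6)(4 7 9) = ((0 3 9 11 6 4 10 1 7))^(-51)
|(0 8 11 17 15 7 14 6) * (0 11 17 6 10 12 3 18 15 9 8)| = 42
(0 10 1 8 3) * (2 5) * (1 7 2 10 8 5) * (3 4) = [8, 5, 1, 0, 3, 10, 6, 2, 4, 9, 7] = (0 8 4 3)(1 5 10 7 2)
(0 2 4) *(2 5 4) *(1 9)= (0 5 4)(1 9)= [5, 9, 2, 3, 0, 4, 6, 7, 8, 1]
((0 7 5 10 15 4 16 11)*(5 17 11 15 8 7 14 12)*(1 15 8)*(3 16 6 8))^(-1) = ((0 14 12 5 10 1 15 4 6 8 7 17 11)(3 16))^(-1) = (0 11 17 7 8 6 4 15 1 10 5 12 14)(3 16)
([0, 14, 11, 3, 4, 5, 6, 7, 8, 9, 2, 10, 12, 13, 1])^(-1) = [0, 14, 10, 3, 4, 5, 6, 7, 8, 9, 11, 2, 12, 13, 1]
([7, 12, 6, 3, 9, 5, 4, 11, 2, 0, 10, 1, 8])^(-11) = (0 9 4 6 2 8 12 1 11 7)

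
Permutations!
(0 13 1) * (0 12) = (0 13 1 12) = [13, 12, 2, 3, 4, 5, 6, 7, 8, 9, 10, 11, 0, 1]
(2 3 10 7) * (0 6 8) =(0 6 8)(2 3 10 7) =[6, 1, 3, 10, 4, 5, 8, 2, 0, 9, 7]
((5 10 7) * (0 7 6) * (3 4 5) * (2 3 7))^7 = ((0 2 3 4 5 10 6))^7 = (10)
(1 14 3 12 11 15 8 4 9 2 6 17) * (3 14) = (1 3 12 11 15 8 4 9 2 6 17) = [0, 3, 6, 12, 9, 5, 17, 7, 4, 2, 10, 15, 11, 13, 14, 8, 16, 1]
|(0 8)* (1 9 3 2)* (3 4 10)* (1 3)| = |(0 8)(1 9 4 10)(2 3)| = 4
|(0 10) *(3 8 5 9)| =4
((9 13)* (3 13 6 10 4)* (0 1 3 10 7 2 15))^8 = (0 15 2 7 6 9 13 3 1)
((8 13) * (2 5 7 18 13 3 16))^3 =((2 5 7 18 13 8 3 16))^3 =(2 18 3 5 13 16 7 8)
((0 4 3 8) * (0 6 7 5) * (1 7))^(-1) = ((0 4 3 8 6 1 7 5))^(-1) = (0 5 7 1 6 8 3 4)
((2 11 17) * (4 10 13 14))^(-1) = (2 17 11)(4 14 13 10)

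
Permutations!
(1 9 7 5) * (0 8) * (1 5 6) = (0 8)(1 9 7 6) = [8, 9, 2, 3, 4, 5, 1, 6, 0, 7]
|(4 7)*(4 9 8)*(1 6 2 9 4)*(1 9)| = |(1 6 2)(4 7)(8 9)| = 6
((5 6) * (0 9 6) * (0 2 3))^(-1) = (0 3 2 5 6 9)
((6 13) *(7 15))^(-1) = (6 13)(7 15)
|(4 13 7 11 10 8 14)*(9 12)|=|(4 13 7 11 10 8 14)(9 12)|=14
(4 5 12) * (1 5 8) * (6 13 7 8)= [0, 5, 2, 3, 6, 12, 13, 8, 1, 9, 10, 11, 4, 7]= (1 5 12 4 6 13 7 8)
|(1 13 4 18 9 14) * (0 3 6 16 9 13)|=|(0 3 6 16 9 14 1)(4 18 13)|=21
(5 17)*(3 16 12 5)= (3 16 12 5 17)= [0, 1, 2, 16, 4, 17, 6, 7, 8, 9, 10, 11, 5, 13, 14, 15, 12, 3]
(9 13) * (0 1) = [1, 0, 2, 3, 4, 5, 6, 7, 8, 13, 10, 11, 12, 9] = (0 1)(9 13)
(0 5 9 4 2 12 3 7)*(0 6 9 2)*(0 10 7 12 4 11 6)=[5, 1, 4, 12, 10, 2, 9, 0, 8, 11, 7, 6, 3]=(0 5 2 4 10 7)(3 12)(6 9 11)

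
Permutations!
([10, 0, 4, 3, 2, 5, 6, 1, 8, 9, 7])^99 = (0 1 7 10)(2 4)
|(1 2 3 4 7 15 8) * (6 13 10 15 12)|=|(1 2 3 4 7 12 6 13 10 15 8)|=11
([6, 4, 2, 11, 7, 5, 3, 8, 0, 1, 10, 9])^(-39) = (0 4 11)(1 3 8)(6 7 9)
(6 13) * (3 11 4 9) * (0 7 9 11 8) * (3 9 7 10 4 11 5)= (0 10 4 5 3 8)(6 13)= [10, 1, 2, 8, 5, 3, 13, 7, 0, 9, 4, 11, 12, 6]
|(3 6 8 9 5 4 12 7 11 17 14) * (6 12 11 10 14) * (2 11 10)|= |(2 11 17 6 8 9 5 4 10 14 3 12 7)|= 13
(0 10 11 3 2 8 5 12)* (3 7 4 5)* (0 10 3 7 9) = (0 3 2 8 7 4 5 12 10 11 9) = [3, 1, 8, 2, 5, 12, 6, 4, 7, 0, 11, 9, 10]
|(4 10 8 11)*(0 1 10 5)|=7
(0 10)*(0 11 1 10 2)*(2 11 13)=(0 11 1 10 13 2)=[11, 10, 0, 3, 4, 5, 6, 7, 8, 9, 13, 1, 12, 2]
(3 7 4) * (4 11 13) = (3 7 11 13 4) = [0, 1, 2, 7, 3, 5, 6, 11, 8, 9, 10, 13, 12, 4]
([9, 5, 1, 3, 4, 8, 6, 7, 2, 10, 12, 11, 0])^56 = (12)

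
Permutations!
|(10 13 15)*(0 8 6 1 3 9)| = |(0 8 6 1 3 9)(10 13 15)| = 6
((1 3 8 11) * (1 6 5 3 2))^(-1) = (1 2)(3 5 6 11 8)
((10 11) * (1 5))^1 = ((1 5)(10 11))^1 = (1 5)(10 11)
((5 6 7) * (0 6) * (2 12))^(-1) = ((0 6 7 5)(2 12))^(-1) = (0 5 7 6)(2 12)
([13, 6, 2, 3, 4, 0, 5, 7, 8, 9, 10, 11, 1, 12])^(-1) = [5, 12, 2, 3, 4, 6, 1, 7, 8, 9, 10, 11, 13, 0]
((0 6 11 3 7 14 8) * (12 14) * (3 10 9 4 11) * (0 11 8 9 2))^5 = (0 14 10 7 8 6 9 2 12 11 3 4)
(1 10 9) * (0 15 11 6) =(0 15 11 6)(1 10 9) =[15, 10, 2, 3, 4, 5, 0, 7, 8, 1, 9, 6, 12, 13, 14, 11]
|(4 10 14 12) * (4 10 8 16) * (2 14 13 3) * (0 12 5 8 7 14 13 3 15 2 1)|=30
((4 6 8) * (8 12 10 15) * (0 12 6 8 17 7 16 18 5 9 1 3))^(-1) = (0 3 1 9 5 18 16 7 17 15 10 12)(4 8) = ((0 12 10 15 17 7 16 18 5 9 1 3)(4 8))^(-1)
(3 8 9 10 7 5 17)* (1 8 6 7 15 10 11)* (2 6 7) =(1 8 9 11)(2 6)(3 7 5 17)(10 15) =[0, 8, 6, 7, 4, 17, 2, 5, 9, 11, 15, 1, 12, 13, 14, 10, 16, 3]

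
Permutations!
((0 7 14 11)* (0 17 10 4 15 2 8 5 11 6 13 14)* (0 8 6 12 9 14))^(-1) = ((0 7 8 5 11 17 10 4 15 2 6 13)(9 14 12))^(-1) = (0 13 6 2 15 4 10 17 11 5 8 7)(9 12 14)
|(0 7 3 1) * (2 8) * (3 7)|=|(0 3 1)(2 8)|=6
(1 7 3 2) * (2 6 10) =(1 7 3 6 10 2) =[0, 7, 1, 6, 4, 5, 10, 3, 8, 9, 2]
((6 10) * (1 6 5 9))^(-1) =((1 6 10 5 9))^(-1) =(1 9 5 10 6)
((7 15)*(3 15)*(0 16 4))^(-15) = ((0 16 4)(3 15 7))^(-15) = (16)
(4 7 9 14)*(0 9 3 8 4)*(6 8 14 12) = [9, 1, 2, 14, 7, 5, 8, 3, 4, 12, 10, 11, 6, 13, 0] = (0 9 12 6 8 4 7 3 14)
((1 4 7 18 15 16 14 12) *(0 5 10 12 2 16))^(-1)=((0 5 10 12 1 4 7 18 15)(2 16 14))^(-1)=(0 15 18 7 4 1 12 10 5)(2 14 16)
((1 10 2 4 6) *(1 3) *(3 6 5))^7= (1 10 2 4 5 3)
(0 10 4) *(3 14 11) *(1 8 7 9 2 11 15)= (0 10 4)(1 8 7 9 2 11 3 14 15)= [10, 8, 11, 14, 0, 5, 6, 9, 7, 2, 4, 3, 12, 13, 15, 1]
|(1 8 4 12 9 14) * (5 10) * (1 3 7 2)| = |(1 8 4 12 9 14 3 7 2)(5 10)| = 18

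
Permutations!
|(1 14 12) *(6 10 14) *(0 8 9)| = |(0 8 9)(1 6 10 14 12)| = 15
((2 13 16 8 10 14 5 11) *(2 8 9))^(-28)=((2 13 16 9)(5 11 8 10 14))^(-28)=(16)(5 8 14 11 10)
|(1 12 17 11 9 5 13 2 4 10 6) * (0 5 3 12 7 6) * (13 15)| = 105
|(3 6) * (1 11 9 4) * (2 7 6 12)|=|(1 11 9 4)(2 7 6 3 12)|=20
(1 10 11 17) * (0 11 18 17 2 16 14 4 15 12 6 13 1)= (0 11 2 16 14 4 15 12 6 13 1 10 18 17)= [11, 10, 16, 3, 15, 5, 13, 7, 8, 9, 18, 2, 6, 1, 4, 12, 14, 0, 17]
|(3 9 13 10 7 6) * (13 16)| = |(3 9 16 13 10 7 6)| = 7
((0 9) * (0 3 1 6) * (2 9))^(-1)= (0 6 1 3 9 2)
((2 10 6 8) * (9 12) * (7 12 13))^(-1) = (2 8 6 10)(7 13 9 12)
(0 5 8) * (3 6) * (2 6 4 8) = (0 5 2 6 3 4 8) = [5, 1, 6, 4, 8, 2, 3, 7, 0]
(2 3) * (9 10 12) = (2 3)(9 10 12) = [0, 1, 3, 2, 4, 5, 6, 7, 8, 10, 12, 11, 9]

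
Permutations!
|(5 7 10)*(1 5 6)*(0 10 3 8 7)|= |(0 10 6 1 5)(3 8 7)|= 15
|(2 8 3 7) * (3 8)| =3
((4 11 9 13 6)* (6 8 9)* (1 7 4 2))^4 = ((1 7 4 11 6 2)(8 9 13))^4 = (1 6 4)(2 11 7)(8 9 13)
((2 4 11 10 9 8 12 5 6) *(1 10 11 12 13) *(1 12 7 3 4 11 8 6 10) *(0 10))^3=(0 6 8 5 9 11 12 10 2 13)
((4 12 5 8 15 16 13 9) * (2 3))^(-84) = (4 15)(5 13)(8 9)(12 16)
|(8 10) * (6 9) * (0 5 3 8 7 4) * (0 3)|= |(0 5)(3 8 10 7 4)(6 9)|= 10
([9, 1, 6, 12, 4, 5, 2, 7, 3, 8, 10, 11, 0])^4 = (0 12 3 8 9)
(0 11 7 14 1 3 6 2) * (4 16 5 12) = [11, 3, 0, 6, 16, 12, 2, 14, 8, 9, 10, 7, 4, 13, 1, 15, 5] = (0 11 7 14 1 3 6 2)(4 16 5 12)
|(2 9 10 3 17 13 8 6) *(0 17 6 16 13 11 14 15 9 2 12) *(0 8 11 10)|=13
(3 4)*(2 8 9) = (2 8 9)(3 4) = [0, 1, 8, 4, 3, 5, 6, 7, 9, 2]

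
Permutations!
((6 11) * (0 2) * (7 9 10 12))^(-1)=(0 2)(6 11)(7 12 10 9)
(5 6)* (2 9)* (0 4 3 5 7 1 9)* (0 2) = (0 4 3 5 6 7 1 9) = [4, 9, 2, 5, 3, 6, 7, 1, 8, 0]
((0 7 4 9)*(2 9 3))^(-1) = (0 9 2 3 4 7)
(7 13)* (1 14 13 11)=(1 14 13 7 11)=[0, 14, 2, 3, 4, 5, 6, 11, 8, 9, 10, 1, 12, 7, 13]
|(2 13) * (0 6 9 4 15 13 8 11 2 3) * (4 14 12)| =|(0 6 9 14 12 4 15 13 3)(2 8 11)| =9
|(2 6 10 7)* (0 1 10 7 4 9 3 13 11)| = |(0 1 10 4 9 3 13 11)(2 6 7)| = 24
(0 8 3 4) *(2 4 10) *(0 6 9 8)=(2 4 6 9 8 3 10)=[0, 1, 4, 10, 6, 5, 9, 7, 3, 8, 2]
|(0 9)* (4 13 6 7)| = |(0 9)(4 13 6 7)| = 4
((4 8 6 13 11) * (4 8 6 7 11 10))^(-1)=(4 10 13 6)(7 8 11)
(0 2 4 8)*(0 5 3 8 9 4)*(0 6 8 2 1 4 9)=(9)(0 1 4)(2 6 8 5 3)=[1, 4, 6, 2, 0, 3, 8, 7, 5, 9]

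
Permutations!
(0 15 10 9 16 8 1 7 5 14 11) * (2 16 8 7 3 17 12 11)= (0 15 10 9 8 1 3 17 12 11)(2 16 7 5 14)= [15, 3, 16, 17, 4, 14, 6, 5, 1, 8, 9, 0, 11, 13, 2, 10, 7, 12]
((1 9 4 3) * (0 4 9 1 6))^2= ((9)(0 4 3 6))^2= (9)(0 3)(4 6)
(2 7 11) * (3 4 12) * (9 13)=(2 7 11)(3 4 12)(9 13)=[0, 1, 7, 4, 12, 5, 6, 11, 8, 13, 10, 2, 3, 9]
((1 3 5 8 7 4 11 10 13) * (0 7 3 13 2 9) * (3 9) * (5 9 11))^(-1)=((0 7 4 5 8 11 10 2 3 9)(1 13))^(-1)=(0 9 3 2 10 11 8 5 4 7)(1 13)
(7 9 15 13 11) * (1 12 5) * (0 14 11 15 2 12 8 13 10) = [14, 8, 12, 3, 4, 1, 6, 9, 13, 2, 0, 7, 5, 15, 11, 10] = (0 14 11 7 9 2 12 5 1 8 13 15 10)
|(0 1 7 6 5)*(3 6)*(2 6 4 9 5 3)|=9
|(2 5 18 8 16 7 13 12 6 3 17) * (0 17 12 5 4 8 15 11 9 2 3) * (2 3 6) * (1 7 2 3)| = |(0 17 6)(1 7 13 5 18 15 11 9)(2 4 8 16)(3 12)| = 24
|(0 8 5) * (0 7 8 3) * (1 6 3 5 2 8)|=6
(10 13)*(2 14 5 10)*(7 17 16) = [0, 1, 14, 3, 4, 10, 6, 17, 8, 9, 13, 11, 12, 2, 5, 15, 7, 16] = (2 14 5 10 13)(7 17 16)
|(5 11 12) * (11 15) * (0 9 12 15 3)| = |(0 9 12 5 3)(11 15)| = 10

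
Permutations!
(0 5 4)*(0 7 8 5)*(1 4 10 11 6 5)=(1 4 7 8)(5 10 11 6)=[0, 4, 2, 3, 7, 10, 5, 8, 1, 9, 11, 6]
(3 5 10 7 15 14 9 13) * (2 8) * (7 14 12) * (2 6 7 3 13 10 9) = (2 8 6 7 15 12 3 5 9 10 14) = [0, 1, 8, 5, 4, 9, 7, 15, 6, 10, 14, 11, 3, 13, 2, 12]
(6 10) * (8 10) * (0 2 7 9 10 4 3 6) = (0 2 7 9 10)(3 6 8 4) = [2, 1, 7, 6, 3, 5, 8, 9, 4, 10, 0]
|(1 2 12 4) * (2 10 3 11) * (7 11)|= |(1 10 3 7 11 2 12 4)|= 8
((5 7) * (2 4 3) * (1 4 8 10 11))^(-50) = ((1 4 3 2 8 10 11)(5 7))^(-50) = (1 11 10 8 2 3 4)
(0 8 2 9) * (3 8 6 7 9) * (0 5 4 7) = (0 6)(2 3 8)(4 7 9 5) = [6, 1, 3, 8, 7, 4, 0, 9, 2, 5]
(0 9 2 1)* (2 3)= (0 9 3 2 1)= [9, 0, 1, 2, 4, 5, 6, 7, 8, 3]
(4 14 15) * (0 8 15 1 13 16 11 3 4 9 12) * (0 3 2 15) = (0 8)(1 13 16 11 2 15 9 12 3 4 14) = [8, 13, 15, 4, 14, 5, 6, 7, 0, 12, 10, 2, 3, 16, 1, 9, 11]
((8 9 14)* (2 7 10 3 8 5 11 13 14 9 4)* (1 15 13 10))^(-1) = (1 7 2 4 8 3 10 11 5 14 13 15)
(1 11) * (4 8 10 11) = (1 4 8 10 11) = [0, 4, 2, 3, 8, 5, 6, 7, 10, 9, 11, 1]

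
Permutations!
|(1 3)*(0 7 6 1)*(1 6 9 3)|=|(0 7 9 3)|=4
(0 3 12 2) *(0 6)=[3, 1, 6, 12, 4, 5, 0, 7, 8, 9, 10, 11, 2]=(0 3 12 2 6)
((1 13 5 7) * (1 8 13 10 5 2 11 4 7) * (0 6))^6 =(13)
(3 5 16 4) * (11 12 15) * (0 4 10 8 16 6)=(0 4 3 5 6)(8 16 10)(11 12 15)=[4, 1, 2, 5, 3, 6, 0, 7, 16, 9, 8, 12, 15, 13, 14, 11, 10]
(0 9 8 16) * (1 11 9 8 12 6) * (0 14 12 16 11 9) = (0 8 11)(1 9 16 14 12 6) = [8, 9, 2, 3, 4, 5, 1, 7, 11, 16, 10, 0, 6, 13, 12, 15, 14]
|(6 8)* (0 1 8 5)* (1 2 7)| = 7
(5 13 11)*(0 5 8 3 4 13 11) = (0 5 11 8 3 4 13) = [5, 1, 2, 4, 13, 11, 6, 7, 3, 9, 10, 8, 12, 0]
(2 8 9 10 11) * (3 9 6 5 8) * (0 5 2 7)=[5, 1, 3, 9, 4, 8, 2, 0, 6, 10, 11, 7]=(0 5 8 6 2 3 9 10 11 7)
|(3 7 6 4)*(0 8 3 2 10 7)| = |(0 8 3)(2 10 7 6 4)| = 15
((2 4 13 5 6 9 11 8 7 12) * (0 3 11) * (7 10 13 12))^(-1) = (0 9 6 5 13 10 8 11 3)(2 12 4) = ((0 3 11 8 10 13 5 6 9)(2 4 12))^(-1)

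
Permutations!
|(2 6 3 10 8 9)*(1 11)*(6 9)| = |(1 11)(2 9)(3 10 8 6)| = 4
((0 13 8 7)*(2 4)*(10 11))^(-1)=(0 7 8 13)(2 4)(10 11)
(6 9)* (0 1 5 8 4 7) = (0 1 5 8 4 7)(6 9) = [1, 5, 2, 3, 7, 8, 9, 0, 4, 6]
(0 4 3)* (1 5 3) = [4, 5, 2, 0, 1, 3] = (0 4 1 5 3)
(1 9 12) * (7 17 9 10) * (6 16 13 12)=(1 10 7 17 9 6 16 13 12)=[0, 10, 2, 3, 4, 5, 16, 17, 8, 6, 7, 11, 1, 12, 14, 15, 13, 9]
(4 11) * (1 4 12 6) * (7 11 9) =(1 4 9 7 11 12 6) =[0, 4, 2, 3, 9, 5, 1, 11, 8, 7, 10, 12, 6]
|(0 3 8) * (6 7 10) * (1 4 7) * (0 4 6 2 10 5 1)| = 8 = |(0 3 8 4 7 5 1 6)(2 10)|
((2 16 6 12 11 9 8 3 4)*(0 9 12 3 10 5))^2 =(0 8 5 9 10)(2 6 4 16 3)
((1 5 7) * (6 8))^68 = ((1 5 7)(6 8))^68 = (8)(1 7 5)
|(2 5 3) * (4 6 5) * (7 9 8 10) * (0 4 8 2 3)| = |(0 4 6 5)(2 8 10 7 9)| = 20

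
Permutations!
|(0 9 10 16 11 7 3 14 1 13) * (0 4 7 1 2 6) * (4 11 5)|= |(0 9 10 16 5 4 7 3 14 2 6)(1 13 11)|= 33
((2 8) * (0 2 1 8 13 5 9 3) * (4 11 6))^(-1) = ((0 2 13 5 9 3)(1 8)(4 11 6))^(-1) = (0 3 9 5 13 2)(1 8)(4 6 11)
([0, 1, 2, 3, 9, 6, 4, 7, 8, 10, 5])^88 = [0, 1, 2, 3, 5, 9, 10, 7, 8, 6, 4]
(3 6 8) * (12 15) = [0, 1, 2, 6, 4, 5, 8, 7, 3, 9, 10, 11, 15, 13, 14, 12] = (3 6 8)(12 15)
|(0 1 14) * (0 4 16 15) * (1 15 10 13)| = 6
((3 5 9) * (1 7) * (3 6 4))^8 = ((1 7)(3 5 9 6 4))^8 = (3 6 5 4 9)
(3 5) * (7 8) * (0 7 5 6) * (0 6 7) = (3 7 8 5) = [0, 1, 2, 7, 4, 3, 6, 8, 5]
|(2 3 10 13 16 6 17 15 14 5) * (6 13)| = 8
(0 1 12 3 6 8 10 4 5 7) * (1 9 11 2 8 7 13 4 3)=(0 9 11 2 8 10 3 6 7)(1 12)(4 5 13)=[9, 12, 8, 6, 5, 13, 7, 0, 10, 11, 3, 2, 1, 4]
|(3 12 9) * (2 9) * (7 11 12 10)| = 7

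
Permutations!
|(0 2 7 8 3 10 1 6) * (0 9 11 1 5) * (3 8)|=12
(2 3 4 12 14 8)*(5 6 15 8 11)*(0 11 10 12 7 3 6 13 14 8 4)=(0 11 5 13 14 10 12 8 2 6 15 4 7 3)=[11, 1, 6, 0, 7, 13, 15, 3, 2, 9, 12, 5, 8, 14, 10, 4]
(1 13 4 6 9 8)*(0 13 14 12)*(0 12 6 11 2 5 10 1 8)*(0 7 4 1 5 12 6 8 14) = (0 13 1)(2 12 6 9 7 4 11)(5 10)(8 14) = [13, 0, 12, 3, 11, 10, 9, 4, 14, 7, 5, 2, 6, 1, 8]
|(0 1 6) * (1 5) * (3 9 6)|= |(0 5 1 3 9 6)|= 6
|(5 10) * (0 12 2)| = |(0 12 2)(5 10)| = 6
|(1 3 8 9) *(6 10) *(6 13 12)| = |(1 3 8 9)(6 10 13 12)| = 4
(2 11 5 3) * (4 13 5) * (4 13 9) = (2 11 13 5 3)(4 9) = [0, 1, 11, 2, 9, 3, 6, 7, 8, 4, 10, 13, 12, 5]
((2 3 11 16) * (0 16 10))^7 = (0 16 2 3 11 10)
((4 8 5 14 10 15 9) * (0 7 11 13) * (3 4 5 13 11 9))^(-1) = (0 13 8 4 3 15 10 14 5 9 7)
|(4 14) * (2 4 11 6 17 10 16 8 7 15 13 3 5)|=14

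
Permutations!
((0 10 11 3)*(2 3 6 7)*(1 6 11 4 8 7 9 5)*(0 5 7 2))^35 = (11)(0 4 2 5 6 7 10 8 3 1 9)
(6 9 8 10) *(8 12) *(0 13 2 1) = (0 13 2 1)(6 9 12 8 10) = [13, 0, 1, 3, 4, 5, 9, 7, 10, 12, 6, 11, 8, 2]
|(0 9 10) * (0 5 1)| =|(0 9 10 5 1)| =5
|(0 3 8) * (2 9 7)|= |(0 3 8)(2 9 7)|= 3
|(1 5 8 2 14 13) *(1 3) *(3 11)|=|(1 5 8 2 14 13 11 3)|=8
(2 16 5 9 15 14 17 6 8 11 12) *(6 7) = (2 16 5 9 15 14 17 7 6 8 11 12) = [0, 1, 16, 3, 4, 9, 8, 6, 11, 15, 10, 12, 2, 13, 17, 14, 5, 7]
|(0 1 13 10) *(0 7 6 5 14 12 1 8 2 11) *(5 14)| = 28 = |(0 8 2 11)(1 13 10 7 6 14 12)|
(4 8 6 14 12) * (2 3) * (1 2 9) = (1 2 3 9)(4 8 6 14 12) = [0, 2, 3, 9, 8, 5, 14, 7, 6, 1, 10, 11, 4, 13, 12]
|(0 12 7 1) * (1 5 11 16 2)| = 8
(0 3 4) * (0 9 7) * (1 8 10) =(0 3 4 9 7)(1 8 10) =[3, 8, 2, 4, 9, 5, 6, 0, 10, 7, 1]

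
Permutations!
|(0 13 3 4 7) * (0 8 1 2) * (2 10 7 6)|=|(0 13 3 4 6 2)(1 10 7 8)|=12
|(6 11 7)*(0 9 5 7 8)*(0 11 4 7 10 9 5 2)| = |(0 5 10 9 2)(4 7 6)(8 11)| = 30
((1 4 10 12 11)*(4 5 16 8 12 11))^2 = ((1 5 16 8 12 4 10 11))^2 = (1 16 12 10)(4 11 5 8)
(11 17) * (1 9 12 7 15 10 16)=(1 9 12 7 15 10 16)(11 17)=[0, 9, 2, 3, 4, 5, 6, 15, 8, 12, 16, 17, 7, 13, 14, 10, 1, 11]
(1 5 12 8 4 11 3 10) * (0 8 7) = (0 8 4 11 3 10 1 5 12 7) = [8, 5, 2, 10, 11, 12, 6, 0, 4, 9, 1, 3, 7]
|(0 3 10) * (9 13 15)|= 3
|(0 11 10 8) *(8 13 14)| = |(0 11 10 13 14 8)| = 6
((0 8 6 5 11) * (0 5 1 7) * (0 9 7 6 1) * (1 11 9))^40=(11)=((0 8 11 5 9 7 1 6))^40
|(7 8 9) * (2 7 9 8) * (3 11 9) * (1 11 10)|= |(1 11 9 3 10)(2 7)|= 10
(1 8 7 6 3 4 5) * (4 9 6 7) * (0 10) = (0 10)(1 8 4 5)(3 9 6) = [10, 8, 2, 9, 5, 1, 3, 7, 4, 6, 0]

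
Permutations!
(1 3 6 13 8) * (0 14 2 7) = [14, 3, 7, 6, 4, 5, 13, 0, 1, 9, 10, 11, 12, 8, 2] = (0 14 2 7)(1 3 6 13 8)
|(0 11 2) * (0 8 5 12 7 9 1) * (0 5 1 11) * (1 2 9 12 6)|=|(1 5 6)(2 8)(7 12)(9 11)|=6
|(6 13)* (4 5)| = 2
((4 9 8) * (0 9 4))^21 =(9)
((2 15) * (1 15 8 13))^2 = (1 2 13 15 8)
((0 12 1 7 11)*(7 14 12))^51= (14)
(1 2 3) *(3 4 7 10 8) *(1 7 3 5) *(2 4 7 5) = [0, 4, 7, 5, 3, 1, 6, 10, 2, 9, 8] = (1 4 3 5)(2 7 10 8)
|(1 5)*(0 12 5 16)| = 5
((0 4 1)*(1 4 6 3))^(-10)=(0 3)(1 6)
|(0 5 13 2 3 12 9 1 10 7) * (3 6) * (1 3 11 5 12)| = 35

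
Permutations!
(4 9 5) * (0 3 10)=(0 3 10)(4 9 5)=[3, 1, 2, 10, 9, 4, 6, 7, 8, 5, 0]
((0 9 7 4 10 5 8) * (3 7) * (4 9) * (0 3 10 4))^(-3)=(3 10)(5 7)(8 9)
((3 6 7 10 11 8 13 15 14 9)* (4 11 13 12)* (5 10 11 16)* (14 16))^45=((3 6 7 11 8 12 4 14 9)(5 10 13 15 16))^45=(16)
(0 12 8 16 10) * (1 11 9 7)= (0 12 8 16 10)(1 11 9 7)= [12, 11, 2, 3, 4, 5, 6, 1, 16, 7, 0, 9, 8, 13, 14, 15, 10]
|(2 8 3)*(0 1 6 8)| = 6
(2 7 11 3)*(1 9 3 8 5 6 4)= [0, 9, 7, 2, 1, 6, 4, 11, 5, 3, 10, 8]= (1 9 3 2 7 11 8 5 6 4)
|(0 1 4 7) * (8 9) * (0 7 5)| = |(0 1 4 5)(8 9)| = 4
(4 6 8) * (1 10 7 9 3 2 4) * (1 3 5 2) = (1 10 7 9 5 2 4 6 8 3) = [0, 10, 4, 1, 6, 2, 8, 9, 3, 5, 7]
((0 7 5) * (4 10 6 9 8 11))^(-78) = ((0 7 5)(4 10 6 9 8 11))^(-78) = (11)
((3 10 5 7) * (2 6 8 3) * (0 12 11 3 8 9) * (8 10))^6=(0 5 12 7 11 2 3 6 8 9 10)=((0 12 11 3 8 10 5 7 2 6 9))^6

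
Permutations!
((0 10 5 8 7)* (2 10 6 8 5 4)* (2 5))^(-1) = ((0 6 8 7)(2 10 4 5))^(-1) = (0 7 8 6)(2 5 4 10)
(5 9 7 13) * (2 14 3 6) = (2 14 3 6)(5 9 7 13) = [0, 1, 14, 6, 4, 9, 2, 13, 8, 7, 10, 11, 12, 5, 3]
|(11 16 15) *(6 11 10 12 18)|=7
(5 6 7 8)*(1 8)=(1 8 5 6 7)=[0, 8, 2, 3, 4, 6, 7, 1, 5]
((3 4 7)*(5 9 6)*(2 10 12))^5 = ((2 10 12)(3 4 7)(5 9 6))^5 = (2 12 10)(3 7 4)(5 6 9)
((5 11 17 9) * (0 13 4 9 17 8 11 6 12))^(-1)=((17)(0 13 4 9 5 6 12)(8 11))^(-1)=(17)(0 12 6 5 9 4 13)(8 11)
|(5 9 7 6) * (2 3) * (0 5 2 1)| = |(0 5 9 7 6 2 3 1)| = 8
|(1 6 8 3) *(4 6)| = |(1 4 6 8 3)| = 5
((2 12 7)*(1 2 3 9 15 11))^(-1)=((1 2 12 7 3 9 15 11))^(-1)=(1 11 15 9 3 7 12 2)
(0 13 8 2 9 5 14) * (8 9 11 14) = (0 13 9 5 8 2 11 14) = [13, 1, 11, 3, 4, 8, 6, 7, 2, 5, 10, 14, 12, 9, 0]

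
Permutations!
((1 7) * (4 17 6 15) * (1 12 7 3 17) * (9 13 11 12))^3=((1 3 17 6 15 4)(7 9 13 11 12))^3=(1 6)(3 15)(4 17)(7 11 9 12 13)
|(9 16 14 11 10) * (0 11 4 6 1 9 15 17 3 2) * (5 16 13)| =56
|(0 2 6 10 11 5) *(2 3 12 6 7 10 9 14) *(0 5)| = 10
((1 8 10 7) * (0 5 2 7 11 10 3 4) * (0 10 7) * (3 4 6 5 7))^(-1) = (0 2 5 6 3 11 10 4 8 1 7)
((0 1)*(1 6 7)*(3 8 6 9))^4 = (0 6 9 7 3 1 8)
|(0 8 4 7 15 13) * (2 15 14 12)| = 9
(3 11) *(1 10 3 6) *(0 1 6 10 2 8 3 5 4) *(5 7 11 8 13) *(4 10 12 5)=(0 1 2 13 4)(3 8)(5 10 7 11 12)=[1, 2, 13, 8, 0, 10, 6, 11, 3, 9, 7, 12, 5, 4]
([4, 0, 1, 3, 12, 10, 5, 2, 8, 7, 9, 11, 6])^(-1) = (0 1 2 7 9 10 5 6 12 4)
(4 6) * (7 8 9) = (4 6)(7 8 9) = [0, 1, 2, 3, 6, 5, 4, 8, 9, 7]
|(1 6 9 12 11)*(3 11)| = 6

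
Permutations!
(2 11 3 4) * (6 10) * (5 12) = (2 11 3 4)(5 12)(6 10) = [0, 1, 11, 4, 2, 12, 10, 7, 8, 9, 6, 3, 5]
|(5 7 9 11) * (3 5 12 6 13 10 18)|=10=|(3 5 7 9 11 12 6 13 10 18)|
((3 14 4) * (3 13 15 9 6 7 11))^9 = ((3 14 4 13 15 9 6 7 11))^9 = (15)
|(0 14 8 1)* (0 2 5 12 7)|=|(0 14 8 1 2 5 12 7)|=8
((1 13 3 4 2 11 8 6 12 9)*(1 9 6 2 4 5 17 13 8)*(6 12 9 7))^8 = ((1 8 2 11)(3 5 17 13)(6 9 7))^8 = (17)(6 7 9)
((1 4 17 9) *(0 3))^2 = (1 17)(4 9)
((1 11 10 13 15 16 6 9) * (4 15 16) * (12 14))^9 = ((1 11 10 13 16 6 9)(4 15)(12 14))^9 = (1 10 16 9 11 13 6)(4 15)(12 14)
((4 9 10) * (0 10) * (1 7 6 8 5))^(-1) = ((0 10 4 9)(1 7 6 8 5))^(-1) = (0 9 4 10)(1 5 8 6 7)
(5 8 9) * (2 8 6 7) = (2 8 9 5 6 7) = [0, 1, 8, 3, 4, 6, 7, 2, 9, 5]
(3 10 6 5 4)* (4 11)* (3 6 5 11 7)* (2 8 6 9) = (2 8 6 11 4 9)(3 10 5 7) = [0, 1, 8, 10, 9, 7, 11, 3, 6, 2, 5, 4]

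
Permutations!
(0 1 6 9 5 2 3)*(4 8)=(0 1 6 9 5 2 3)(4 8)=[1, 6, 3, 0, 8, 2, 9, 7, 4, 5]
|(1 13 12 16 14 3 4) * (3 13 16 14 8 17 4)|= 15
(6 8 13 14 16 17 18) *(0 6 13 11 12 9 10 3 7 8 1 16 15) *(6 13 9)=(0 13 14 15)(1 16 17 18 9 10 3 7 8 11 12 6)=[13, 16, 2, 7, 4, 5, 1, 8, 11, 10, 3, 12, 6, 14, 15, 0, 17, 18, 9]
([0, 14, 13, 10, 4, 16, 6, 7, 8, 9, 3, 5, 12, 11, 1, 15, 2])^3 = (1 14)(2 5 13 16 11)(3 10)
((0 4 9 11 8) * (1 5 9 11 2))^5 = (0 4 11 8)(1 5 9 2)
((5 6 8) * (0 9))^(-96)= (9)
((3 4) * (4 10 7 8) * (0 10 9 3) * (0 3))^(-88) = (0 8 9 7 3 10 4)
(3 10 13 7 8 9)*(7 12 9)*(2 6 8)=[0, 1, 6, 10, 4, 5, 8, 2, 7, 3, 13, 11, 9, 12]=(2 6 8 7)(3 10 13 12 9)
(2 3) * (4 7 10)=[0, 1, 3, 2, 7, 5, 6, 10, 8, 9, 4]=(2 3)(4 7 10)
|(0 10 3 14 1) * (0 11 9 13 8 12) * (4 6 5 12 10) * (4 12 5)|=8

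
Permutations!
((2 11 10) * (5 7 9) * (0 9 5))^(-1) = ((0 9)(2 11 10)(5 7))^(-1) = (0 9)(2 10 11)(5 7)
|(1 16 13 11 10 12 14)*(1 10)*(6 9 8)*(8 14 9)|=|(1 16 13 11)(6 8)(9 14 10 12)|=4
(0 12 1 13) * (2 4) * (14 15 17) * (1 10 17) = (0 12 10 17 14 15 1 13)(2 4) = [12, 13, 4, 3, 2, 5, 6, 7, 8, 9, 17, 11, 10, 0, 15, 1, 16, 14]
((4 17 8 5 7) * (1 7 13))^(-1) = ((1 7 4 17 8 5 13))^(-1) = (1 13 5 8 17 4 7)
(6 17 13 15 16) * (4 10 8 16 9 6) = [0, 1, 2, 3, 10, 5, 17, 7, 16, 6, 8, 11, 12, 15, 14, 9, 4, 13] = (4 10 8 16)(6 17 13 15 9)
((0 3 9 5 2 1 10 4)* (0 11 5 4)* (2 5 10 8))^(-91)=(0 10 11 4 9 3)(1 2 8)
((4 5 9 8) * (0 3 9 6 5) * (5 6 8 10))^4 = (0 5 3 8 9 4 10) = ((0 3 9 10 5 8 4))^4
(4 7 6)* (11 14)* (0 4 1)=(0 4 7 6 1)(11 14)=[4, 0, 2, 3, 7, 5, 1, 6, 8, 9, 10, 14, 12, 13, 11]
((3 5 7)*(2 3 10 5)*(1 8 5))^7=(1 5 10 8 7)(2 3)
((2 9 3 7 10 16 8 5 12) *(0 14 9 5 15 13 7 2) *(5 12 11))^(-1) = ((0 14 9 3 2 12)(5 11)(7 10 16 8 15 13))^(-1) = (0 12 2 3 9 14)(5 11)(7 13 15 8 16 10)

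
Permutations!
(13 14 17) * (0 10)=(0 10)(13 14 17)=[10, 1, 2, 3, 4, 5, 6, 7, 8, 9, 0, 11, 12, 14, 17, 15, 16, 13]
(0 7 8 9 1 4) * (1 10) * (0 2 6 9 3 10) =(0 7 8 3 10 1 4 2 6 9) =[7, 4, 6, 10, 2, 5, 9, 8, 3, 0, 1]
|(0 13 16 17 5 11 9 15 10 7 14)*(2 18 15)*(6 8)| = 26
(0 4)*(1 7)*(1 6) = (0 4)(1 7 6) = [4, 7, 2, 3, 0, 5, 1, 6]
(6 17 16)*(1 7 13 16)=(1 7 13 16 6 17)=[0, 7, 2, 3, 4, 5, 17, 13, 8, 9, 10, 11, 12, 16, 14, 15, 6, 1]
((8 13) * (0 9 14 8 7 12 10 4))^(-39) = (0 12 8)(4 7 14)(9 10 13)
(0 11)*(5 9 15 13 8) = (0 11)(5 9 15 13 8) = [11, 1, 2, 3, 4, 9, 6, 7, 5, 15, 10, 0, 12, 8, 14, 13]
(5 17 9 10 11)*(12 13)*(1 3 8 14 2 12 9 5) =(1 3 8 14 2 12 13 9 10 11)(5 17) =[0, 3, 12, 8, 4, 17, 6, 7, 14, 10, 11, 1, 13, 9, 2, 15, 16, 5]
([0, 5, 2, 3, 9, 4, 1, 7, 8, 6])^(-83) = [0, 4, 2, 3, 6, 9, 5, 7, 8, 1]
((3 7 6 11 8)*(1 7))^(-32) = (1 8 6)(3 11 7)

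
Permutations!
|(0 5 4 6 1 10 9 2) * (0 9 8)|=|(0 5 4 6 1 10 8)(2 9)|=14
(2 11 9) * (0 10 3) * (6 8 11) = (0 10 3)(2 6 8 11 9) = [10, 1, 6, 0, 4, 5, 8, 7, 11, 2, 3, 9]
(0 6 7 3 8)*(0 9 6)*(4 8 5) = [0, 1, 2, 5, 8, 4, 7, 3, 9, 6] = (3 5 4 8 9 6 7)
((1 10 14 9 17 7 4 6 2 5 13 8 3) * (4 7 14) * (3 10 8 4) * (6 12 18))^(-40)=((1 8 10 3)(2 5 13 4 12 18 6)(9 17 14))^(-40)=(2 13 12 6 5 4 18)(9 14 17)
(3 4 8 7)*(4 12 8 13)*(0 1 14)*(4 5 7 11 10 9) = (0 1 14)(3 12 8 11 10 9 4 13 5 7) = [1, 14, 2, 12, 13, 7, 6, 3, 11, 4, 9, 10, 8, 5, 0]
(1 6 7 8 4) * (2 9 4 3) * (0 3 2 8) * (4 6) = (0 3 8 2 9 6 7)(1 4) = [3, 4, 9, 8, 1, 5, 7, 0, 2, 6]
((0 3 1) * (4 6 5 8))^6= (4 5)(6 8)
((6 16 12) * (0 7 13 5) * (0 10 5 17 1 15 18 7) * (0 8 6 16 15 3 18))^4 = (1 13 18)(3 17 7)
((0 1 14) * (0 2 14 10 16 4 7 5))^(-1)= ((0 1 10 16 4 7 5)(2 14))^(-1)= (0 5 7 4 16 10 1)(2 14)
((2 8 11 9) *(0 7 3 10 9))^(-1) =((0 7 3 10 9 2 8 11))^(-1) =(0 11 8 2 9 10 3 7)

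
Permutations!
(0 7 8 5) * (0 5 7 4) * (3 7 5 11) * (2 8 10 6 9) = [4, 1, 8, 7, 0, 11, 9, 10, 5, 2, 6, 3] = (0 4)(2 8 5 11 3 7 10 6 9)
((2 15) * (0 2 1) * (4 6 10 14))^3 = (0 1 15 2)(4 14 10 6)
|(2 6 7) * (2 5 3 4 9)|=7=|(2 6 7 5 3 4 9)|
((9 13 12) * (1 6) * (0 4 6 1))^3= ((0 4 6)(9 13 12))^3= (13)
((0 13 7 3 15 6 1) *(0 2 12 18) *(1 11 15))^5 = ((0 13 7 3 1 2 12 18)(6 11 15))^5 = (0 2 7 18 1 13 12 3)(6 15 11)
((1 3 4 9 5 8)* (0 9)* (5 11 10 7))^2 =(0 11 7 8 3)(1 4 9 10 5)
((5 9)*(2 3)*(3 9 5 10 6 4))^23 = (2 3 4 6 10 9)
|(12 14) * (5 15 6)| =6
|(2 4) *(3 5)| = |(2 4)(3 5)| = 2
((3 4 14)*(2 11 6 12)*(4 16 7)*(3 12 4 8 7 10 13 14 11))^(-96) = (2 16 13 12 3 10 14)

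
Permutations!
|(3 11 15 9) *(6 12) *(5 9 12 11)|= 12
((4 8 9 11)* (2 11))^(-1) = ((2 11 4 8 9))^(-1) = (2 9 8 4 11)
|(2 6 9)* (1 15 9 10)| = 6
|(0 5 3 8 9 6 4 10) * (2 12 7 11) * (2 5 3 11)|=|(0 3 8 9 6 4 10)(2 12 7)(5 11)|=42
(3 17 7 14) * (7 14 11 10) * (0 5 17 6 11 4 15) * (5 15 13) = (0 15)(3 6 11 10 7 4 13 5 17 14) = [15, 1, 2, 6, 13, 17, 11, 4, 8, 9, 7, 10, 12, 5, 3, 0, 16, 14]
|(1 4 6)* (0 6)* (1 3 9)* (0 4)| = 5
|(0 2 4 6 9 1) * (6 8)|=7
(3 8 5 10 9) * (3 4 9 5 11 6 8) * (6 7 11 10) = [0, 1, 2, 3, 9, 6, 8, 11, 10, 4, 5, 7] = (4 9)(5 6 8 10)(7 11)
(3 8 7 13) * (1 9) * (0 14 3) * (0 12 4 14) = (1 9)(3 8 7 13 12 4 14) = [0, 9, 2, 8, 14, 5, 6, 13, 7, 1, 10, 11, 4, 12, 3]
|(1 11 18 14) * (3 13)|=4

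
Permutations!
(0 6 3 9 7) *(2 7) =(0 6 3 9 2 7) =[6, 1, 7, 9, 4, 5, 3, 0, 8, 2]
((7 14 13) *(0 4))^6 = ((0 4)(7 14 13))^6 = (14)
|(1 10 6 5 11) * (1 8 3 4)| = 8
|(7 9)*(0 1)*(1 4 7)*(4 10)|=|(0 10 4 7 9 1)|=6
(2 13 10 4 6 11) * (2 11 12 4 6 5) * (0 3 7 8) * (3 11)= (0 11 3 7 8)(2 13 10 6 12 4 5)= [11, 1, 13, 7, 5, 2, 12, 8, 0, 9, 6, 3, 4, 10]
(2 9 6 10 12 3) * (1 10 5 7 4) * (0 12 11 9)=(0 12 3 2)(1 10 11 9 6 5 7 4)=[12, 10, 0, 2, 1, 7, 5, 4, 8, 6, 11, 9, 3]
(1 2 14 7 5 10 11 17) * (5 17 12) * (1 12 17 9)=[0, 2, 14, 3, 4, 10, 6, 9, 8, 1, 11, 17, 5, 13, 7, 15, 16, 12]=(1 2 14 7 9)(5 10 11 17 12)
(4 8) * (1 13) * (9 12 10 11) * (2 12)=[0, 13, 12, 3, 8, 5, 6, 7, 4, 2, 11, 9, 10, 1]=(1 13)(2 12 10 11 9)(4 8)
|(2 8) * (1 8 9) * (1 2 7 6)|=4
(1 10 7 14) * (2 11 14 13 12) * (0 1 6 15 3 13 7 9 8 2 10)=(0 1)(2 11 14 6 15 3 13 12 10 9 8)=[1, 0, 11, 13, 4, 5, 15, 7, 2, 8, 9, 14, 10, 12, 6, 3]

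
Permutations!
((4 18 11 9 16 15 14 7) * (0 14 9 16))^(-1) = (0 9 15 16 11 18 4 7 14)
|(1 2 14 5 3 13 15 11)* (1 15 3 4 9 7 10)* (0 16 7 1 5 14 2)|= |(0 16 7 10 5 4 9 1)(3 13)(11 15)|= 8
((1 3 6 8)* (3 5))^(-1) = ((1 5 3 6 8))^(-1) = (1 8 6 3 5)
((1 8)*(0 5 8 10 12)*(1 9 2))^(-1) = (0 12 10 1 2 9 8 5)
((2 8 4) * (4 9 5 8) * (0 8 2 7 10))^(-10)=((0 8 9 5 2 4 7 10))^(-10)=(0 7 2 9)(4 5 8 10)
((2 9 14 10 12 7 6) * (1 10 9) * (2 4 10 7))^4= (14)(1 10 7 12 6 2 4)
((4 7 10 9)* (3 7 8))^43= (3 7 10 9 4 8)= ((3 7 10 9 4 8))^43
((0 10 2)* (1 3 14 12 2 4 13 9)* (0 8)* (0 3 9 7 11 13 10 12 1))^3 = (0 8 1 12 3 9 2 14)(4 10)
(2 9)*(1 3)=(1 3)(2 9)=[0, 3, 9, 1, 4, 5, 6, 7, 8, 2]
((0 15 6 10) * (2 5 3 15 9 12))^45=(15)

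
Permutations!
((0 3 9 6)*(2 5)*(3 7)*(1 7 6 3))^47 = ((0 6)(1 7)(2 5)(3 9))^47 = (0 6)(1 7)(2 5)(3 9)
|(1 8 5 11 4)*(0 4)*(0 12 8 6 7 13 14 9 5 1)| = 10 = |(0 4)(1 6 7 13 14 9 5 11 12 8)|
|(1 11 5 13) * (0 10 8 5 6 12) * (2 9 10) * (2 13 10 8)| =30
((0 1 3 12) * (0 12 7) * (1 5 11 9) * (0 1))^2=(12)(0 11)(1 7 3)(5 9)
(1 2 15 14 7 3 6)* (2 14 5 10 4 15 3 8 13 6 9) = [0, 14, 3, 9, 15, 10, 1, 8, 13, 2, 4, 11, 12, 6, 7, 5] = (1 14 7 8 13 6)(2 3 9)(4 15 5 10)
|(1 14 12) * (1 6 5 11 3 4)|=8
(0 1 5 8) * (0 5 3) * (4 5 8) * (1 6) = (8)(0 6 1 3)(4 5) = [6, 3, 2, 0, 5, 4, 1, 7, 8]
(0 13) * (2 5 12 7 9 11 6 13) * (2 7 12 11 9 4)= [7, 1, 5, 3, 2, 11, 13, 4, 8, 9, 10, 6, 12, 0]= (0 7 4 2 5 11 6 13)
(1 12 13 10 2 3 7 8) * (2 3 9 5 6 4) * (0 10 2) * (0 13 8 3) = (0 10)(1 12 8)(2 9 5 6 4 13)(3 7) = [10, 12, 9, 7, 13, 6, 4, 3, 1, 5, 0, 11, 8, 2]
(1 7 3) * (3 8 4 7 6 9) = (1 6 9 3)(4 7 8) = [0, 6, 2, 1, 7, 5, 9, 8, 4, 3]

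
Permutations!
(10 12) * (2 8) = (2 8)(10 12) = [0, 1, 8, 3, 4, 5, 6, 7, 2, 9, 12, 11, 10]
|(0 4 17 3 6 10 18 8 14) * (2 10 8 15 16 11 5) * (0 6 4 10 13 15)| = 6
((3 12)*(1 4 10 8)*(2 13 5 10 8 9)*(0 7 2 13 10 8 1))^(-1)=(0 8 5 13 9 10 2 7)(1 4)(3 12)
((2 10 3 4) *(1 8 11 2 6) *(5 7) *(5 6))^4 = ((1 8 11 2 10 3 4 5 7 6))^4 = (1 10 7 11 4)(2 5 8 3 6)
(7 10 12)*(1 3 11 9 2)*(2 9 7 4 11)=(1 3 2)(4 11 7 10 12)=[0, 3, 1, 2, 11, 5, 6, 10, 8, 9, 12, 7, 4]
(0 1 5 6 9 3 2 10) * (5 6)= [1, 6, 10, 2, 4, 5, 9, 7, 8, 3, 0]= (0 1 6 9 3 2 10)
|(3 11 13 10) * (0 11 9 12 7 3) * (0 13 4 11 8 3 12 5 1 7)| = |(0 8 3 9 5 1 7 12)(4 11)(10 13)| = 8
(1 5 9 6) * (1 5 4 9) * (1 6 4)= [0, 1, 2, 3, 9, 6, 5, 7, 8, 4]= (4 9)(5 6)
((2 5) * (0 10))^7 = ((0 10)(2 5))^7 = (0 10)(2 5)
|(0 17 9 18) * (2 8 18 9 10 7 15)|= 8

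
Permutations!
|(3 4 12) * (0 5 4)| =5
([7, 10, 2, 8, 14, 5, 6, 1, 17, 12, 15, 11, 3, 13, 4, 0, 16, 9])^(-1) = [15, 7, 2, 12, 14, 5, 6, 0, 3, 17, 1, 11, 9, 13, 4, 10, 16, 8]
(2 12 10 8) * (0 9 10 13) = (0 9 10 8 2 12 13) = [9, 1, 12, 3, 4, 5, 6, 7, 2, 10, 8, 11, 13, 0]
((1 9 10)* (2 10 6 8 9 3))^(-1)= ((1 3 2 10)(6 8 9))^(-1)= (1 10 2 3)(6 9 8)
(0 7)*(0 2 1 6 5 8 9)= [7, 6, 1, 3, 4, 8, 5, 2, 9, 0]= (0 7 2 1 6 5 8 9)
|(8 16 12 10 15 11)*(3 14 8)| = 8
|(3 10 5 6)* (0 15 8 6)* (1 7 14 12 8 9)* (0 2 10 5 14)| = |(0 15 9 1 7)(2 10 14 12 8 6 3 5)| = 40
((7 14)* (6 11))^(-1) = (6 11)(7 14)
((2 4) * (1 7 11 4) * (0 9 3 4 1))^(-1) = (0 2 4 3 9)(1 11 7)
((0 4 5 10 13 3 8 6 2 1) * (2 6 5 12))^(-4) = (0 4 12 2 1)(3 8 5 10 13)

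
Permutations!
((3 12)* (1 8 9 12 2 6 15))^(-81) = (1 15 6 2 3 12 9 8)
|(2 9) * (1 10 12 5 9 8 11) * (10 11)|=|(1 11)(2 8 10 12 5 9)|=6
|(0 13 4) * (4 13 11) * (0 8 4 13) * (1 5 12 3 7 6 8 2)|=|(0 11 13)(1 5 12 3 7 6 8 4 2)|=9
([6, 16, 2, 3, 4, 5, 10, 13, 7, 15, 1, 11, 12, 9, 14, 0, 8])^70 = [0, 1, 2, 3, 4, 5, 6, 7, 8, 9, 10, 11, 12, 13, 14, 15, 16]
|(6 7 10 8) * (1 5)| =|(1 5)(6 7 10 8)| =4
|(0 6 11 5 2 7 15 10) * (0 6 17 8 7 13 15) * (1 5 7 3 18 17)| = 20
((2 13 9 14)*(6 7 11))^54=((2 13 9 14)(6 7 11))^54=(2 9)(13 14)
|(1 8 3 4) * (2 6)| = |(1 8 3 4)(2 6)| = 4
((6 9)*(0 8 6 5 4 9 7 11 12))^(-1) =((0 8 6 7 11 12)(4 9 5))^(-1) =(0 12 11 7 6 8)(4 5 9)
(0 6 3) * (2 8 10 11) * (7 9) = (0 6 3)(2 8 10 11)(7 9) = [6, 1, 8, 0, 4, 5, 3, 9, 10, 7, 11, 2]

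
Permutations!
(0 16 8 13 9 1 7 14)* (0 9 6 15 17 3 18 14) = (0 16 8 13 6 15 17 3 18 14 9 1 7) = [16, 7, 2, 18, 4, 5, 15, 0, 13, 1, 10, 11, 12, 6, 9, 17, 8, 3, 14]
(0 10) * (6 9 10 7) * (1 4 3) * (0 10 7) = (10)(1 4 3)(6 9 7) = [0, 4, 2, 1, 3, 5, 9, 6, 8, 7, 10]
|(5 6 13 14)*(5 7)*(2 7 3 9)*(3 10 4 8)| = 11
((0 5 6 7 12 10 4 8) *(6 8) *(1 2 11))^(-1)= (0 8 5)(1 11 2)(4 10 12 7 6)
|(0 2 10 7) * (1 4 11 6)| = |(0 2 10 7)(1 4 11 6)| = 4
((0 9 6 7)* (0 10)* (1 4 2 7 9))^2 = ((0 1 4 2 7 10)(6 9))^2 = (0 4 7)(1 2 10)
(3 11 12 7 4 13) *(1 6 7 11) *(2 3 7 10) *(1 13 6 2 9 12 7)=(1 2 3 13)(4 6 10 9 12 11 7)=[0, 2, 3, 13, 6, 5, 10, 4, 8, 12, 9, 7, 11, 1]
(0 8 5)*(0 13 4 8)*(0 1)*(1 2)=[2, 0, 1, 3, 8, 13, 6, 7, 5, 9, 10, 11, 12, 4]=(0 2 1)(4 8 5 13)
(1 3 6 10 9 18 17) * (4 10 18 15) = [0, 3, 2, 6, 10, 5, 18, 7, 8, 15, 9, 11, 12, 13, 14, 4, 16, 1, 17] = (1 3 6 18 17)(4 10 9 15)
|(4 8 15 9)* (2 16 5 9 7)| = 8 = |(2 16 5 9 4 8 15 7)|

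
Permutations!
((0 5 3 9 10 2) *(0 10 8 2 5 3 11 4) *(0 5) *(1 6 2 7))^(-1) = ((0 3 9 8 7 1 6 2 10)(4 5 11))^(-1) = (0 10 2 6 1 7 8 9 3)(4 11 5)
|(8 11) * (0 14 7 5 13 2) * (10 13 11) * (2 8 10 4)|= 10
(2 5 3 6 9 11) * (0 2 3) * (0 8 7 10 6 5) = (0 2)(3 5 8 7 10 6 9 11) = [2, 1, 0, 5, 4, 8, 9, 10, 7, 11, 6, 3]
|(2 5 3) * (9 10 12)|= 3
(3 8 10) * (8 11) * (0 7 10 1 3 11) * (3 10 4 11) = [7, 10, 2, 0, 11, 5, 6, 4, 1, 9, 3, 8] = (0 7 4 11 8 1 10 3)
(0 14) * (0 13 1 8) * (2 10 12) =(0 14 13 1 8)(2 10 12) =[14, 8, 10, 3, 4, 5, 6, 7, 0, 9, 12, 11, 2, 1, 13]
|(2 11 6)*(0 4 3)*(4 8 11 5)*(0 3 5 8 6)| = |(0 6 2 8 11)(4 5)| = 10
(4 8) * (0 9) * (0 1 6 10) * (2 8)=[9, 6, 8, 3, 2, 5, 10, 7, 4, 1, 0]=(0 9 1 6 10)(2 8 4)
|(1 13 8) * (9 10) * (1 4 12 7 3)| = 14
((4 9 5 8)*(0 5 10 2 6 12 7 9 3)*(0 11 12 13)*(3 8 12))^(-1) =((0 5 12 7 9 10 2 6 13)(3 11)(4 8))^(-1) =(0 13 6 2 10 9 7 12 5)(3 11)(4 8)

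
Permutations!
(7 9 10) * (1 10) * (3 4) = (1 10 7 9)(3 4) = [0, 10, 2, 4, 3, 5, 6, 9, 8, 1, 7]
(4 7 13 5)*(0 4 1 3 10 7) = (0 4)(1 3 10 7 13 5) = [4, 3, 2, 10, 0, 1, 6, 13, 8, 9, 7, 11, 12, 5]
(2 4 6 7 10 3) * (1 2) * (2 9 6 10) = [0, 9, 4, 1, 10, 5, 7, 2, 8, 6, 3] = (1 9 6 7 2 4 10 3)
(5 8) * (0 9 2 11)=(0 9 2 11)(5 8)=[9, 1, 11, 3, 4, 8, 6, 7, 5, 2, 10, 0]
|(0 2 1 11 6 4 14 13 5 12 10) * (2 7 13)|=6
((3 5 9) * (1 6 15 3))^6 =(15)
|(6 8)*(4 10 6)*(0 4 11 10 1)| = 12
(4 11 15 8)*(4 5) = (4 11 15 8 5) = [0, 1, 2, 3, 11, 4, 6, 7, 5, 9, 10, 15, 12, 13, 14, 8]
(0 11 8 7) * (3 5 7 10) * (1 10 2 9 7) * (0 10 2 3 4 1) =(0 11 8 3 5)(1 2 9 7 10 4) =[11, 2, 9, 5, 1, 0, 6, 10, 3, 7, 4, 8]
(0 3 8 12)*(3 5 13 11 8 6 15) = (0 5 13 11 8 12)(3 6 15) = [5, 1, 2, 6, 4, 13, 15, 7, 12, 9, 10, 8, 0, 11, 14, 3]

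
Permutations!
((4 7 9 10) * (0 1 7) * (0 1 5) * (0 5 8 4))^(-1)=(0 10 9 7 1 4 8)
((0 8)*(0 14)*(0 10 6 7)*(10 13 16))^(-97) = ((0 8 14 13 16 10 6 7))^(-97) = (0 7 6 10 16 13 14 8)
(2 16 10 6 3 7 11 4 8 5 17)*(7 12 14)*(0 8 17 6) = [8, 1, 16, 12, 17, 6, 3, 11, 5, 9, 0, 4, 14, 13, 7, 15, 10, 2] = (0 8 5 6 3 12 14 7 11 4 17 2 16 10)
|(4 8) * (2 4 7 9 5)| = |(2 4 8 7 9 5)| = 6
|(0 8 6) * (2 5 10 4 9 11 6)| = |(0 8 2 5 10 4 9 11 6)| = 9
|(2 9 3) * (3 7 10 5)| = 6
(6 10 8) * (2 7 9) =[0, 1, 7, 3, 4, 5, 10, 9, 6, 2, 8] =(2 7 9)(6 10 8)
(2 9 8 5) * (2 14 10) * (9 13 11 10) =(2 13 11 10)(5 14 9 8) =[0, 1, 13, 3, 4, 14, 6, 7, 5, 8, 2, 10, 12, 11, 9]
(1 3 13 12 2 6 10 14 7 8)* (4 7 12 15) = (1 3 13 15 4 7 8)(2 6 10 14 12) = [0, 3, 6, 13, 7, 5, 10, 8, 1, 9, 14, 11, 2, 15, 12, 4]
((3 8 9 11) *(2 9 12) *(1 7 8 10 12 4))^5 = (1 7 8 4)(2 12 10 3 11 9)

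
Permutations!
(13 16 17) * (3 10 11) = (3 10 11)(13 16 17) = [0, 1, 2, 10, 4, 5, 6, 7, 8, 9, 11, 3, 12, 16, 14, 15, 17, 13]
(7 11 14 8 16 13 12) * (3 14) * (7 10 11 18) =[0, 1, 2, 14, 4, 5, 6, 18, 16, 9, 11, 3, 10, 12, 8, 15, 13, 17, 7] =(3 14 8 16 13 12 10 11)(7 18)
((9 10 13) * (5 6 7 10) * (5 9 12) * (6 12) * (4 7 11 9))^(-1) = (4 9 11 6 13 10 7)(5 12)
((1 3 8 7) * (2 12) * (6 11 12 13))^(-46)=(1 8)(2 12 11 6 13)(3 7)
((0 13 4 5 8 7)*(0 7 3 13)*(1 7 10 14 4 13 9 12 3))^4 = ((1 7 10 14 4 5 8)(3 9 12))^4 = (1 4 7 5 10 8 14)(3 9 12)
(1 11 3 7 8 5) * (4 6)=(1 11 3 7 8 5)(4 6)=[0, 11, 2, 7, 6, 1, 4, 8, 5, 9, 10, 3]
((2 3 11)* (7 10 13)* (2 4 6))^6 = (13)(2 3 11 4 6)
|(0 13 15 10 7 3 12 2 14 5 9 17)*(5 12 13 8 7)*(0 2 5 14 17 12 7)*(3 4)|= 42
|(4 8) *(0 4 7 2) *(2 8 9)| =|(0 4 9 2)(7 8)| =4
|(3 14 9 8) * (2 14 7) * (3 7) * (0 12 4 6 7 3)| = 10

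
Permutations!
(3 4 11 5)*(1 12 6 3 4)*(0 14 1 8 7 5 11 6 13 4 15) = (0 14 1 12 13 4 6 3 8 7 5 15) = [14, 12, 2, 8, 6, 15, 3, 5, 7, 9, 10, 11, 13, 4, 1, 0]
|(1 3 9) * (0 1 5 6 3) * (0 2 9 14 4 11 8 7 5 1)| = 24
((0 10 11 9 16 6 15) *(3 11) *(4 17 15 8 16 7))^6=((0 10 3 11 9 7 4 17 15)(6 8 16))^6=(0 4 11)(3 15 7)(9 10 17)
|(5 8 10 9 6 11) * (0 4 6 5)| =4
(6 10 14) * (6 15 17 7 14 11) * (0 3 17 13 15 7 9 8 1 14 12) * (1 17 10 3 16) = (0 16 1 14 7 12)(3 10 11 6)(8 17 9)(13 15) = [16, 14, 2, 10, 4, 5, 3, 12, 17, 8, 11, 6, 0, 15, 7, 13, 1, 9]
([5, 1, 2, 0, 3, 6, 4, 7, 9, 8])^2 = [6, 1, 2, 5, 0, 4, 3, 7, 8, 9]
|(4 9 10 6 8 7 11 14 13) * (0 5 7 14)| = 28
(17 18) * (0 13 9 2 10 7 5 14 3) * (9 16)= (0 13 16 9 2 10 7 5 14 3)(17 18)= [13, 1, 10, 0, 4, 14, 6, 5, 8, 2, 7, 11, 12, 16, 3, 15, 9, 18, 17]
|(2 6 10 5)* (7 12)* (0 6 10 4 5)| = |(0 6 4 5 2 10)(7 12)| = 6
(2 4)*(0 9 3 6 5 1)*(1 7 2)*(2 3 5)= [9, 0, 4, 6, 1, 7, 2, 3, 8, 5]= (0 9 5 7 3 6 2 4 1)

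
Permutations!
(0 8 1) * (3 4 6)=(0 8 1)(3 4 6)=[8, 0, 2, 4, 6, 5, 3, 7, 1]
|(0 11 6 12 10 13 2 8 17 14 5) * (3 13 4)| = 13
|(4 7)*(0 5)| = 2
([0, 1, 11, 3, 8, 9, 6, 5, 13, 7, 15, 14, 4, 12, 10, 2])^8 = [0, 1, 10, 3, 4, 7, 6, 9, 8, 5, 11, 15, 12, 13, 2, 14]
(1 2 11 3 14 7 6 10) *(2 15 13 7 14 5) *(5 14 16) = (1 15 13 7 6 10)(2 11 3 14 16 5) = [0, 15, 11, 14, 4, 2, 10, 6, 8, 9, 1, 3, 12, 7, 16, 13, 5]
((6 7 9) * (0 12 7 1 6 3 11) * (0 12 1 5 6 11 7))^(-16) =(12)(3 9 7)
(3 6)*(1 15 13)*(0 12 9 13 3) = (0 12 9 13 1 15 3 6) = [12, 15, 2, 6, 4, 5, 0, 7, 8, 13, 10, 11, 9, 1, 14, 3]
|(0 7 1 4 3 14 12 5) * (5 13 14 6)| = |(0 7 1 4 3 6 5)(12 13 14)| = 21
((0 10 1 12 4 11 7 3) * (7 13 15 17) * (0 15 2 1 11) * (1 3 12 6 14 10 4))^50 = ((0 4)(1 6 14 10 11 13 2 3 15 17 7 12))^50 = (1 14 11 2 15 7)(3 17 12 6 10 13)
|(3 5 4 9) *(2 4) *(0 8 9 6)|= |(0 8 9 3 5 2 4 6)|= 8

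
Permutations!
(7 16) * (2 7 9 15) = (2 7 16 9 15) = [0, 1, 7, 3, 4, 5, 6, 16, 8, 15, 10, 11, 12, 13, 14, 2, 9]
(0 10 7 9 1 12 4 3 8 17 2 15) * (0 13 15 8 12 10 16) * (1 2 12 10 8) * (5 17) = (0 16)(1 8 5 17 12 4 3 10 7 9 2)(13 15) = [16, 8, 1, 10, 3, 17, 6, 9, 5, 2, 7, 11, 4, 15, 14, 13, 0, 12]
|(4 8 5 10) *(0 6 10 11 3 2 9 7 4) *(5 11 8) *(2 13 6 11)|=6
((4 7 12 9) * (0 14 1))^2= ((0 14 1)(4 7 12 9))^2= (0 1 14)(4 12)(7 9)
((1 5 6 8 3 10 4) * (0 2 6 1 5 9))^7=(0 5 3 2 1 10 6 9 4 8)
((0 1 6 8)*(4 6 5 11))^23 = ((0 1 5 11 4 6 8))^23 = (0 5 4 8 1 11 6)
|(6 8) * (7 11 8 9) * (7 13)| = |(6 9 13 7 11 8)| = 6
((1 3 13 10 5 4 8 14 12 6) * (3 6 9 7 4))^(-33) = ((1 6)(3 13 10 5)(4 8 14 12 9 7))^(-33) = (1 6)(3 5 10 13)(4 12)(7 14)(8 9)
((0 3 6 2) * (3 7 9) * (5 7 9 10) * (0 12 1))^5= ((0 9 3 6 2 12 1)(5 7 10))^5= (0 12 6 9 1 2 3)(5 10 7)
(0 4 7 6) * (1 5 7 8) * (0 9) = [4, 5, 2, 3, 8, 7, 9, 6, 1, 0] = (0 4 8 1 5 7 6 9)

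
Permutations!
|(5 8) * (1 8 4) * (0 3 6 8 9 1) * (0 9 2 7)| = 10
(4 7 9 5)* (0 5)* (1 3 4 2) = (0 5 2 1 3 4 7 9) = [5, 3, 1, 4, 7, 2, 6, 9, 8, 0]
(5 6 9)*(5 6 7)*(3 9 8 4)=(3 9 6 8 4)(5 7)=[0, 1, 2, 9, 3, 7, 8, 5, 4, 6]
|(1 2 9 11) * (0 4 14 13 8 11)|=|(0 4 14 13 8 11 1 2 9)|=9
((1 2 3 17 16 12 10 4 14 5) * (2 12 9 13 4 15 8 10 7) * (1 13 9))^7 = ((1 12 7 2 3 17 16)(4 14 5 13)(8 10 15))^7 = (17)(4 13 5 14)(8 10 15)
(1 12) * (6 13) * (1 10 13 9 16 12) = (6 9 16 12 10 13) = [0, 1, 2, 3, 4, 5, 9, 7, 8, 16, 13, 11, 10, 6, 14, 15, 12]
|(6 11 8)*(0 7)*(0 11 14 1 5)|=8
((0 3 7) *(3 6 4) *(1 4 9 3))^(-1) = (0 7 3 9 6)(1 4)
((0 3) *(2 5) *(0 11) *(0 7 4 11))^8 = (4 7 11)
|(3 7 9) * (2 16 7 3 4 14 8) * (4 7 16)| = |(16)(2 4 14 8)(7 9)| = 4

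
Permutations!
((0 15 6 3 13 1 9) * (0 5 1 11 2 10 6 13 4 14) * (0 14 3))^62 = (0 6 10 2 11 13 15)(1 5 9)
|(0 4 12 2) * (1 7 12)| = 6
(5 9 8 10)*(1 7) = (1 7)(5 9 8 10) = [0, 7, 2, 3, 4, 9, 6, 1, 10, 8, 5]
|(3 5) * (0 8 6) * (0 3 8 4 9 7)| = |(0 4 9 7)(3 5 8 6)| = 4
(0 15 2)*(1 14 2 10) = (0 15 10 1 14 2) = [15, 14, 0, 3, 4, 5, 6, 7, 8, 9, 1, 11, 12, 13, 2, 10]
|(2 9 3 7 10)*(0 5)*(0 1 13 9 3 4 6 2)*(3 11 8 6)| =36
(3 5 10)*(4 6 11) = (3 5 10)(4 6 11) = [0, 1, 2, 5, 6, 10, 11, 7, 8, 9, 3, 4]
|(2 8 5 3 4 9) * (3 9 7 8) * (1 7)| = |(1 7 8 5 9 2 3 4)| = 8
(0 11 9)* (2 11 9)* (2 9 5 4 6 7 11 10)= (0 5 4 6 7 11 9)(2 10)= [5, 1, 10, 3, 6, 4, 7, 11, 8, 0, 2, 9]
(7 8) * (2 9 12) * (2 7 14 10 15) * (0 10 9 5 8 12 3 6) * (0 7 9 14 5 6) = (0 10 15 2 6 7 12 9 3)(5 8) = [10, 1, 6, 0, 4, 8, 7, 12, 5, 3, 15, 11, 9, 13, 14, 2]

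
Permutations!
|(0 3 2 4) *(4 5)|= |(0 3 2 5 4)|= 5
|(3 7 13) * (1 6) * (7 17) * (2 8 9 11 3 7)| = 6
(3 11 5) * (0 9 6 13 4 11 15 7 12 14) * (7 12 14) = (0 9 6 13 4 11 5 3 15 12 7 14) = [9, 1, 2, 15, 11, 3, 13, 14, 8, 6, 10, 5, 7, 4, 0, 12]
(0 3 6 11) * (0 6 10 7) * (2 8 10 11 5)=(0 3 11 6 5 2 8 10 7)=[3, 1, 8, 11, 4, 2, 5, 0, 10, 9, 7, 6]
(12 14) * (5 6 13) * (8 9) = (5 6 13)(8 9)(12 14) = [0, 1, 2, 3, 4, 6, 13, 7, 9, 8, 10, 11, 14, 5, 12]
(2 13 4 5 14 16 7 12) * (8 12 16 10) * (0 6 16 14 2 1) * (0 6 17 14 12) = (0 17 14 10 8)(1 6 16 7 12)(2 13 4 5) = [17, 6, 13, 3, 5, 2, 16, 12, 0, 9, 8, 11, 1, 4, 10, 15, 7, 14]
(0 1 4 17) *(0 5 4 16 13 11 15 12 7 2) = (0 1 16 13 11 15 12 7 2)(4 17 5) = [1, 16, 0, 3, 17, 4, 6, 2, 8, 9, 10, 15, 7, 11, 14, 12, 13, 5]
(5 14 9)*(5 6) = (5 14 9 6) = [0, 1, 2, 3, 4, 14, 5, 7, 8, 6, 10, 11, 12, 13, 9]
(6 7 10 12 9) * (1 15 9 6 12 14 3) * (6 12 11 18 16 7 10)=(1 15 9 11 18 16 7 6 10 14 3)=[0, 15, 2, 1, 4, 5, 10, 6, 8, 11, 14, 18, 12, 13, 3, 9, 7, 17, 16]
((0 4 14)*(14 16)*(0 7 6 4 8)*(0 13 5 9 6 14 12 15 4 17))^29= (0 8 13 5 9 6 17)(4 16 12 15)(7 14)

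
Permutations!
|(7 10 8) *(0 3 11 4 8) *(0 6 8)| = |(0 3 11 4)(6 8 7 10)| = 4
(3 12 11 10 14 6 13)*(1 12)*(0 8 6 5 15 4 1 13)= (0 8 6)(1 12 11 10 14 5 15 4)(3 13)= [8, 12, 2, 13, 1, 15, 0, 7, 6, 9, 14, 10, 11, 3, 5, 4]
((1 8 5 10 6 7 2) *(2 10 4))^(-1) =(1 2 4 5 8)(6 10 7)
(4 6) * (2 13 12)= [0, 1, 13, 3, 6, 5, 4, 7, 8, 9, 10, 11, 2, 12]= (2 13 12)(4 6)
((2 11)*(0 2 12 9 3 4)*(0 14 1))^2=((0 2 11 12 9 3 4 14 1))^2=(0 11 9 4 1 2 12 3 14)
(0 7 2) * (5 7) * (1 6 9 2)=(0 5 7 1 6 9 2)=[5, 6, 0, 3, 4, 7, 9, 1, 8, 2]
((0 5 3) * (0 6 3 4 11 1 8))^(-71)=((0 5 4 11 1 8)(3 6))^(-71)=(0 5 4 11 1 8)(3 6)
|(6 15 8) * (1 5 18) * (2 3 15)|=15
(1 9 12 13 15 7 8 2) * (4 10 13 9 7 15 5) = [0, 7, 1, 3, 10, 4, 6, 8, 2, 12, 13, 11, 9, 5, 14, 15] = (15)(1 7 8 2)(4 10 13 5)(9 12)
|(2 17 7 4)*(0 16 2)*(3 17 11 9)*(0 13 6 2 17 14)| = |(0 16 17 7 4 13 6 2 11 9 3 14)| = 12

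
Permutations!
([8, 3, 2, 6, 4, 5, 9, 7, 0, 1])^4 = (9)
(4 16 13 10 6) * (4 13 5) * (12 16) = (4 12 16 5)(6 13 10) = [0, 1, 2, 3, 12, 4, 13, 7, 8, 9, 6, 11, 16, 10, 14, 15, 5]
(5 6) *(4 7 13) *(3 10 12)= (3 10 12)(4 7 13)(5 6)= [0, 1, 2, 10, 7, 6, 5, 13, 8, 9, 12, 11, 3, 4]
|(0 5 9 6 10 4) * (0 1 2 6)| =15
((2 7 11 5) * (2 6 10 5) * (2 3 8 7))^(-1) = ((3 8 7 11)(5 6 10))^(-1) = (3 11 7 8)(5 10 6)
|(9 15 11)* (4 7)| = |(4 7)(9 15 11)| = 6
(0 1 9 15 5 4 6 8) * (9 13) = (0 1 13 9 15 5 4 6 8) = [1, 13, 2, 3, 6, 4, 8, 7, 0, 15, 10, 11, 12, 9, 14, 5]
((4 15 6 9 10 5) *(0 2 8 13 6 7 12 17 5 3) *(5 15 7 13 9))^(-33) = ((0 2 8 9 10 3)(4 7 12 17 15 13 6 5))^(-33) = (0 9)(2 10)(3 8)(4 5 6 13 15 17 12 7)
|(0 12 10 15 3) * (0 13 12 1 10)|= 7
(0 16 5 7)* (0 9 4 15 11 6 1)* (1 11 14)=[16, 0, 2, 3, 15, 7, 11, 9, 8, 4, 10, 6, 12, 13, 1, 14, 5]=(0 16 5 7 9 4 15 14 1)(6 11)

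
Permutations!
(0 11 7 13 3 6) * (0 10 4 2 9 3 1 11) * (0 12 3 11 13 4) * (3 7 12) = (0 3 6 10)(1 13)(2 9 11 12 7 4) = [3, 13, 9, 6, 2, 5, 10, 4, 8, 11, 0, 12, 7, 1]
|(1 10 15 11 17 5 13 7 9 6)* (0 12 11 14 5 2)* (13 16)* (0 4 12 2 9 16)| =39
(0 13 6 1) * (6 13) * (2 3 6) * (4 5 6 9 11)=(13)(0 2 3 9 11 4 5 6 1)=[2, 0, 3, 9, 5, 6, 1, 7, 8, 11, 10, 4, 12, 13]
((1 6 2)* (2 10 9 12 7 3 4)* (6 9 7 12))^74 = ((12)(1 9 6 10 7 3 4 2))^74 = (12)(1 6 7 4)(2 9 10 3)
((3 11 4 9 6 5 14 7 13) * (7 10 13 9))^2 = (3 4 9 5 10)(6 14 13 11 7)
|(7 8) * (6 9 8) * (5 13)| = |(5 13)(6 9 8 7)| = 4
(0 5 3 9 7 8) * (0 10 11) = [5, 1, 2, 9, 4, 3, 6, 8, 10, 7, 11, 0] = (0 5 3 9 7 8 10 11)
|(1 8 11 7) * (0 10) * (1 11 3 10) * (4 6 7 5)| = |(0 1 8 3 10)(4 6 7 11 5)| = 5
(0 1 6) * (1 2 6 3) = (0 2 6)(1 3) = [2, 3, 6, 1, 4, 5, 0]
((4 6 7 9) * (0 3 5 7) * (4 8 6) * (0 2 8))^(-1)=(0 9 7 5 3)(2 6 8)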